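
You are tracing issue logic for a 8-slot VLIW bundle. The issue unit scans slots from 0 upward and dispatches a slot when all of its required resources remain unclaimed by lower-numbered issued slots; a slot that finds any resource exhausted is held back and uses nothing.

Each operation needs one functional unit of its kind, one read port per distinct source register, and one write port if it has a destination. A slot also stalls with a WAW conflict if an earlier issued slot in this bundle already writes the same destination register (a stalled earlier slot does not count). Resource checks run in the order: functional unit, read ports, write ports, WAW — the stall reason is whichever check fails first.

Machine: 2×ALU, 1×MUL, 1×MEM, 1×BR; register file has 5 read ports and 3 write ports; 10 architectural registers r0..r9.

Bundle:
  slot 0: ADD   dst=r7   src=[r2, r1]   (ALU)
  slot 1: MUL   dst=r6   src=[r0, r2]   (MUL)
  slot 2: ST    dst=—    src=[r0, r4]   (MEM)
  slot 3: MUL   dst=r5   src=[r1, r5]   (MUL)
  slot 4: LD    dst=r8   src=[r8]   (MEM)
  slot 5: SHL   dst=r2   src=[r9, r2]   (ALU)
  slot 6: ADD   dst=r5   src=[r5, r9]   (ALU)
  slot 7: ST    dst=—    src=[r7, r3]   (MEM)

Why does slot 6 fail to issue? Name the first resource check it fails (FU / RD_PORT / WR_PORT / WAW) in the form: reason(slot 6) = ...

(0) want 1×ALU +2rd +1wr — yes → AL1|MU1|ME1|BR1|rd3|wr2
(1) want 1×MUL +2rd +1wr — yes → AL1|MU0|ME1|BR1|rd1|wr1
(2) want 1×MEM +2rd +0wr — RD_PORT → AL1|MU0|ME1|BR1|rd1|wr1
(3) want 1×MUL +2rd +1wr — FU → AL1|MU0|ME1|BR1|rd1|wr1
(4) want 1×MEM +1rd +1wr — yes → AL1|MU0|ME0|BR1|rd0|wr0
(5) want 1×ALU +2rd +1wr — RD_PORT → AL1|MU0|ME0|BR1|rd0|wr0
(6) want 1×ALU +2rd +1wr — RD_PORT → AL1|MU0|ME0|BR1|rd0|wr0
(7) want 1×MEM +2rd +0wr — FU → AL1|MU0|ME0|BR1|rd0|wr0

reason(slot 6) = RD_PORT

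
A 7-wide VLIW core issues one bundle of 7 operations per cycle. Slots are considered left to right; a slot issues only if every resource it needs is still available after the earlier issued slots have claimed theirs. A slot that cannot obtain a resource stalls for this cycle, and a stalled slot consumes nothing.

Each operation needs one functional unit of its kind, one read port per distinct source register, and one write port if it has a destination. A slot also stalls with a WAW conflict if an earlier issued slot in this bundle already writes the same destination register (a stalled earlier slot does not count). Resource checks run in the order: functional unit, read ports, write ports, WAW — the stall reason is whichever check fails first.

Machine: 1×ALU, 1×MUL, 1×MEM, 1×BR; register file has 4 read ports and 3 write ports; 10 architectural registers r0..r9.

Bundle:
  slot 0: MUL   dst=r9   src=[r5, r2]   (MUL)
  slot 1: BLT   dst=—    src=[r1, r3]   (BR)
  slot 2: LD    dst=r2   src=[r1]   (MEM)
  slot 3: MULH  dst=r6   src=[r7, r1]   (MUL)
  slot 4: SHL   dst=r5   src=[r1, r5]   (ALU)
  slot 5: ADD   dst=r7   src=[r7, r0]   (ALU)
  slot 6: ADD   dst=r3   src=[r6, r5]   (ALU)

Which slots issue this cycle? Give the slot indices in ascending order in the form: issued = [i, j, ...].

slot 0 (MUL): ISSUE — free A1,Mu0,Ld1,B1 rp2 wp2
slot 1 (BR): ISSUE — free A1,Mu0,Ld1,B0 rp0 wp2
slot 2 (MEM): stall RD_PORT — free A1,Mu0,Ld1,B0 rp0 wp2
slot 3 (MUL): stall FU — free A1,Mu0,Ld1,B0 rp0 wp2
slot 4 (ALU): stall RD_PORT — free A1,Mu0,Ld1,B0 rp0 wp2
slot 5 (ALU): stall RD_PORT — free A1,Mu0,Ld1,B0 rp0 wp2
slot 6 (ALU): stall RD_PORT — free A1,Mu0,Ld1,B0 rp0 wp2

issued = [0, 1]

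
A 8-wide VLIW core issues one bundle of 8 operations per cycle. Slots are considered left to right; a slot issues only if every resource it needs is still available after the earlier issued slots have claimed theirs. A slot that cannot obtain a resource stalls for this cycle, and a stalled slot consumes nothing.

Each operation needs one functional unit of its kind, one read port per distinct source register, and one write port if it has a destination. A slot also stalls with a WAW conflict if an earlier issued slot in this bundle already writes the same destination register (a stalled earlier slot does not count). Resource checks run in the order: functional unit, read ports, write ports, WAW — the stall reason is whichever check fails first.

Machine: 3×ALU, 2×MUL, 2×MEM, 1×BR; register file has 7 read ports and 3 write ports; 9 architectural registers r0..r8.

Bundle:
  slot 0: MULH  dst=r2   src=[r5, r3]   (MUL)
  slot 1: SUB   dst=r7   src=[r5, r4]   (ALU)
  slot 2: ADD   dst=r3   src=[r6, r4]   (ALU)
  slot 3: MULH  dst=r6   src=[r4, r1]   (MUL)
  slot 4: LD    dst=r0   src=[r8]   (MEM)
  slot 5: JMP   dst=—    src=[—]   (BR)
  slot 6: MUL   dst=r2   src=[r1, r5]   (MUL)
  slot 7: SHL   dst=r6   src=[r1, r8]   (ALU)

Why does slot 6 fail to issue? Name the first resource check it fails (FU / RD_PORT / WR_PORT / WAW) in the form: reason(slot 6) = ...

[0] MUL needs rd=2 wr=1: ok; after: ALU=3 MUL=1 MEM=2 BR=1, R=5, W=2
[1] ALU needs rd=2 wr=1: ok; after: ALU=2 MUL=1 MEM=2 BR=1, R=3, W=1
[2] ALU needs rd=2 wr=1: ok; after: ALU=1 MUL=1 MEM=2 BR=1, R=1, W=0
[3] MUL needs rd=2 wr=1: RD_PORT; after: ALU=1 MUL=1 MEM=2 BR=1, R=1, W=0
[4] MEM needs rd=1 wr=1: WR_PORT; after: ALU=1 MUL=1 MEM=2 BR=1, R=1, W=0
[5] BR needs rd=0 wr=0: ok; after: ALU=1 MUL=1 MEM=2 BR=0, R=1, W=0
[6] MUL needs rd=2 wr=1: RD_PORT; after: ALU=1 MUL=1 MEM=2 BR=0, R=1, W=0
[7] ALU needs rd=2 wr=1: RD_PORT; after: ALU=1 MUL=1 MEM=2 BR=0, R=1, W=0

reason(slot 6) = RD_PORT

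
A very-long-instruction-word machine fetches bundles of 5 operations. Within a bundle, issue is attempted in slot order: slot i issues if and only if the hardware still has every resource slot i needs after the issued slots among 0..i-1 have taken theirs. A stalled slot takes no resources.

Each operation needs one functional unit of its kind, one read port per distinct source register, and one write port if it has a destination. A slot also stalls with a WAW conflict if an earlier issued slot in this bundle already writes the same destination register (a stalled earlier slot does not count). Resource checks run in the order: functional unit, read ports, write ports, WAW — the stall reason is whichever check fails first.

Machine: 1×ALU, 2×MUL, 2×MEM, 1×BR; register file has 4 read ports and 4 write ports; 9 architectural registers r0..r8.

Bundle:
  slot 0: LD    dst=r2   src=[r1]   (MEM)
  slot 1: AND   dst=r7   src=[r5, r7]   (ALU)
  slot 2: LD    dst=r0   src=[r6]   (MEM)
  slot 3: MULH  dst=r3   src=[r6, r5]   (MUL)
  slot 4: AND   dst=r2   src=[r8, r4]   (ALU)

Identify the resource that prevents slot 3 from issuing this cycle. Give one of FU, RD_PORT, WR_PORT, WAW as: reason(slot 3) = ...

reason(slot 3) = RD_PORT

  0. MEM→r2 ⇒ go  {1A/2Mu/1Ld/1B | 3r 3w}
  1. ALU→r7 ⇒ go  {0A/2Mu/1Ld/1B | 1r 2w}
  2. MEM→r0 ⇒ go  {0A/2Mu/0Ld/1B | 0r 1w}
  3. MUL→r3 ⇒ no(RD_PORT)  {0A/2Mu/0Ld/1B | 0r 1w}
  4. ALU→r2 ⇒ no(FU)  {0A/2Mu/0Ld/1B | 0r 1w}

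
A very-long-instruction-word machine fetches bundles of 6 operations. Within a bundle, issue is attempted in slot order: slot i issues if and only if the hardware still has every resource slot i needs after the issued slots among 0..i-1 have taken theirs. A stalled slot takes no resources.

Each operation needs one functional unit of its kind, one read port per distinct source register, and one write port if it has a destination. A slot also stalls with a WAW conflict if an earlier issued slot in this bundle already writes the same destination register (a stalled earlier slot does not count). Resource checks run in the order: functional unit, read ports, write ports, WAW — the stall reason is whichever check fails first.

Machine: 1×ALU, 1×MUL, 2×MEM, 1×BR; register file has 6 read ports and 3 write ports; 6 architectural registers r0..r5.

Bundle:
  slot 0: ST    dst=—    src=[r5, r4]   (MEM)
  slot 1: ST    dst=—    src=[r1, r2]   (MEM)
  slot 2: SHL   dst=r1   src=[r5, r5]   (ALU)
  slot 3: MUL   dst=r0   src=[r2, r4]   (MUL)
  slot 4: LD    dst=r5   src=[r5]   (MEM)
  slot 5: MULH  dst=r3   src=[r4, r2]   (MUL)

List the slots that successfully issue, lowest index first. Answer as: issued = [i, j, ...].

issued = [0, 1, 2]

[0] MEM needs rd=2 wr=0: ok; after: ALU=1 MUL=1 MEM=1 BR=1, R=4, W=3
[1] MEM needs rd=2 wr=0: ok; after: ALU=1 MUL=1 MEM=0 BR=1, R=2, W=3
[2] ALU needs rd=1 wr=1: ok; after: ALU=0 MUL=1 MEM=0 BR=1, R=1, W=2
[3] MUL needs rd=2 wr=1: RD_PORT; after: ALU=0 MUL=1 MEM=0 BR=1, R=1, W=2
[4] MEM needs rd=1 wr=1: FU; after: ALU=0 MUL=1 MEM=0 BR=1, R=1, W=2
[5] MUL needs rd=2 wr=1: RD_PORT; after: ALU=0 MUL=1 MEM=0 BR=1, R=1, W=2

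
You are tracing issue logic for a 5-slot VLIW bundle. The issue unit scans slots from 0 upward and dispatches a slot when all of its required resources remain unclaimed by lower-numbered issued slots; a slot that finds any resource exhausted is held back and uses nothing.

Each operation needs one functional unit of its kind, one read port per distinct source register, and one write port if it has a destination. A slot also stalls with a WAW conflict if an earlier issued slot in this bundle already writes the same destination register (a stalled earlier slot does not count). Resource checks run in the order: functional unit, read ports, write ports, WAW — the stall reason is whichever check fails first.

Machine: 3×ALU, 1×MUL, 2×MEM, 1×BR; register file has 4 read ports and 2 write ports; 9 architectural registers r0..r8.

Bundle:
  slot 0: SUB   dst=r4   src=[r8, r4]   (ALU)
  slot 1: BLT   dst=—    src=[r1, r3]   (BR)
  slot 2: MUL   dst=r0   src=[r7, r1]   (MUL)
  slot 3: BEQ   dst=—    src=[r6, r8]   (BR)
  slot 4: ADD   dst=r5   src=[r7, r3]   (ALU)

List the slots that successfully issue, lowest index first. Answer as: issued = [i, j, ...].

  0. ALU→r4 ⇒ go  {2A/1Mu/2Ld/1B | 2r 1w}
  1. BR ⇒ go  {2A/1Mu/2Ld/0B | 0r 1w}
  2. MUL→r0 ⇒ no(RD_PORT)  {2A/1Mu/2Ld/0B | 0r 1w}
  3. BR ⇒ no(FU)  {2A/1Mu/2Ld/0B | 0r 1w}
  4. ALU→r5 ⇒ no(RD_PORT)  {2A/1Mu/2Ld/0B | 0r 1w}

issued = [0, 1]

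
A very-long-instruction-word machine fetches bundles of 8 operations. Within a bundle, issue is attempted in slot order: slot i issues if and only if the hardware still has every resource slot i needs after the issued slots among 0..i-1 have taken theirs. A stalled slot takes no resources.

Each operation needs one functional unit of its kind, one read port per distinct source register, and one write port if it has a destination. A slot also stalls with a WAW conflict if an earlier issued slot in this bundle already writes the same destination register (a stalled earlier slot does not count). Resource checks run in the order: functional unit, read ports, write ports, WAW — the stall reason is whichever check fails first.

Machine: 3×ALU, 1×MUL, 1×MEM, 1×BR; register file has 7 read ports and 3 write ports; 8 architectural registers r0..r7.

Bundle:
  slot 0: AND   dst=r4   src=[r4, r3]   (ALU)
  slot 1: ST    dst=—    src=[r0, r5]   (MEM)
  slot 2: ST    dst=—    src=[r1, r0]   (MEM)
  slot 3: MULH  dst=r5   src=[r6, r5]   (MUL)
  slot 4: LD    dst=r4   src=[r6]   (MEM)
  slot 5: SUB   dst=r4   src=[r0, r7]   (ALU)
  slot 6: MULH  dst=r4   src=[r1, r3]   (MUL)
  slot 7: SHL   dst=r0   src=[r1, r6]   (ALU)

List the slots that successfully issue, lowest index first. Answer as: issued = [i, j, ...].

issued = [0, 1, 3]

  0. ALU→r4 ⇒ go  {2A/1Mu/1Ld/1B | 5r 2w}
  1. MEM ⇒ go  {2A/1Mu/0Ld/1B | 3r 2w}
  2. MEM ⇒ no(FU)  {2A/1Mu/0Ld/1B | 3r 2w}
  3. MUL→r5 ⇒ go  {2A/0Mu/0Ld/1B | 1r 1w}
  4. MEM→r4 ⇒ no(FU)  {2A/0Mu/0Ld/1B | 1r 1w}
  5. ALU→r4 ⇒ no(RD_PORT)  {2A/0Mu/0Ld/1B | 1r 1w}
  6. MUL→r4 ⇒ no(FU)  {2A/0Mu/0Ld/1B | 1r 1w}
  7. ALU→r0 ⇒ no(RD_PORT)  {2A/0Mu/0Ld/1B | 1r 1w}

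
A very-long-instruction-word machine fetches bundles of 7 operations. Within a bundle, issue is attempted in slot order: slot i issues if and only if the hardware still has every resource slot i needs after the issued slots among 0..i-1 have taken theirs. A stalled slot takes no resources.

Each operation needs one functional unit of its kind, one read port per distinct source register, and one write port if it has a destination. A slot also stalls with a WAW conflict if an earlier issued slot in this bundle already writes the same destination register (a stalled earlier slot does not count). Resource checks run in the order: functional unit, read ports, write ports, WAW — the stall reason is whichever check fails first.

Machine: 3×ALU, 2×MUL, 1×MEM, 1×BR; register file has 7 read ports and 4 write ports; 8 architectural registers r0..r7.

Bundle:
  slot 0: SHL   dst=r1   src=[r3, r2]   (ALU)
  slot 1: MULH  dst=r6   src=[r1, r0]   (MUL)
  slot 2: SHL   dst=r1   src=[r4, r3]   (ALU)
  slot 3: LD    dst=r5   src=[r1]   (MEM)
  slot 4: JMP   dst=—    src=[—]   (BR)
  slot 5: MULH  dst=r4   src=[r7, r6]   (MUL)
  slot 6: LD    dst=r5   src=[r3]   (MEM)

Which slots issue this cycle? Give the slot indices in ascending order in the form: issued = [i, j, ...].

[0] ALU needs rd=2 wr=1: ok; after: ALU=2 MUL=2 MEM=1 BR=1, R=5, W=3
[1] MUL needs rd=2 wr=1: ok; after: ALU=2 MUL=1 MEM=1 BR=1, R=3, W=2
[2] ALU needs rd=2 wr=1: WAW; after: ALU=2 MUL=1 MEM=1 BR=1, R=3, W=2
[3] MEM needs rd=1 wr=1: ok; after: ALU=2 MUL=1 MEM=0 BR=1, R=2, W=1
[4] BR needs rd=0 wr=0: ok; after: ALU=2 MUL=1 MEM=0 BR=0, R=2, W=1
[5] MUL needs rd=2 wr=1: ok; after: ALU=2 MUL=0 MEM=0 BR=0, R=0, W=0
[6] MEM needs rd=1 wr=1: FU; after: ALU=2 MUL=0 MEM=0 BR=0, R=0, W=0

issued = [0, 1, 3, 4, 5]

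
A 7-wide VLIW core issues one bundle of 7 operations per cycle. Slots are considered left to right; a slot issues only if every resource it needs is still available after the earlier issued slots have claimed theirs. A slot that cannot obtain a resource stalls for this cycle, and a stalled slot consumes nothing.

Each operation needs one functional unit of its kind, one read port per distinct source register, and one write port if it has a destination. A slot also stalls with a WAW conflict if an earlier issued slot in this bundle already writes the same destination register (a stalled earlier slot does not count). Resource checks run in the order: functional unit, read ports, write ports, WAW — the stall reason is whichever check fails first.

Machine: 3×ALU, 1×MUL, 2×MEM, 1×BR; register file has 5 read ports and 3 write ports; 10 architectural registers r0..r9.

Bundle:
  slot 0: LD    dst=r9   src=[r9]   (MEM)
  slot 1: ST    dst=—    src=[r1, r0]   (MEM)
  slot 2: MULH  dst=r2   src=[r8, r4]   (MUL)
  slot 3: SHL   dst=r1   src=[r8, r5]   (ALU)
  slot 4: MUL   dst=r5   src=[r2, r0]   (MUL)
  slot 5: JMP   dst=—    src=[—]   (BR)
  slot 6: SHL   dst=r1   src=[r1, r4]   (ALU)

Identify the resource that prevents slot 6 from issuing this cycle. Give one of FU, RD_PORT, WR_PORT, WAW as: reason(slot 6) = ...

reason(slot 6) = RD_PORT

(0) want 1×MEM +1rd +1wr — yes → AL3|MU1|ME1|BR1|rd4|wr2
(1) want 1×MEM +2rd +0wr — yes → AL3|MU1|ME0|BR1|rd2|wr2
(2) want 1×MUL +2rd +1wr — yes → AL3|MU0|ME0|BR1|rd0|wr1
(3) want 1×ALU +2rd +1wr — RD_PORT → AL3|MU0|ME0|BR1|rd0|wr1
(4) want 1×MUL +2rd +1wr — FU → AL3|MU0|ME0|BR1|rd0|wr1
(5) want 1×BR +0rd +0wr — yes → AL3|MU0|ME0|BR0|rd0|wr1
(6) want 1×ALU +2rd +1wr — RD_PORT → AL3|MU0|ME0|BR0|rd0|wr1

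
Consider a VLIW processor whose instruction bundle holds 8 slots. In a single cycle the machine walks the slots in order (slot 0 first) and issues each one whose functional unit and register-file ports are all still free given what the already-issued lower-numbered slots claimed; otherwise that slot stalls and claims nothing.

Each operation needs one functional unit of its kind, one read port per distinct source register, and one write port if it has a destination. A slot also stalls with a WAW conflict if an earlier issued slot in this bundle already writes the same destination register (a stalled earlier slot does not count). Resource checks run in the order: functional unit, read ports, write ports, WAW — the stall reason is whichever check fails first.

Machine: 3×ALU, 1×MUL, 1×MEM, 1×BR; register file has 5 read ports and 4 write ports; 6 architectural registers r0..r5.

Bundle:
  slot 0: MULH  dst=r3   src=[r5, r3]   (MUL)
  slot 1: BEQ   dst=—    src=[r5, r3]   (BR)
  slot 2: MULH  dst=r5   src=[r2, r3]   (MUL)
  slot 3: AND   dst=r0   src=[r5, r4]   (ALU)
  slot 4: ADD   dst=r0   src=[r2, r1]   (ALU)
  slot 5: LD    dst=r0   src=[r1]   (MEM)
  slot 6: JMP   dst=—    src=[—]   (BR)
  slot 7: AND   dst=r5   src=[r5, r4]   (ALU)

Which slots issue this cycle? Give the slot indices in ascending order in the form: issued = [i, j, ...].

  0. MUL→r3 ⇒ go  {3A/0Mu/1Ld/1B | 3r 3w}
  1. BR ⇒ go  {3A/0Mu/1Ld/0B | 1r 3w}
  2. MUL→r5 ⇒ no(FU)  {3A/0Mu/1Ld/0B | 1r 3w}
  3. ALU→r0 ⇒ no(RD_PORT)  {3A/0Mu/1Ld/0B | 1r 3w}
  4. ALU→r0 ⇒ no(RD_PORT)  {3A/0Mu/1Ld/0B | 1r 3w}
  5. MEM→r0 ⇒ go  {3A/0Mu/0Ld/0B | 0r 2w}
  6. BR ⇒ no(FU)  {3A/0Mu/0Ld/0B | 0r 2w}
  7. ALU→r5 ⇒ no(RD_PORT)  {3A/0Mu/0Ld/0B | 0r 2w}

issued = [0, 1, 5]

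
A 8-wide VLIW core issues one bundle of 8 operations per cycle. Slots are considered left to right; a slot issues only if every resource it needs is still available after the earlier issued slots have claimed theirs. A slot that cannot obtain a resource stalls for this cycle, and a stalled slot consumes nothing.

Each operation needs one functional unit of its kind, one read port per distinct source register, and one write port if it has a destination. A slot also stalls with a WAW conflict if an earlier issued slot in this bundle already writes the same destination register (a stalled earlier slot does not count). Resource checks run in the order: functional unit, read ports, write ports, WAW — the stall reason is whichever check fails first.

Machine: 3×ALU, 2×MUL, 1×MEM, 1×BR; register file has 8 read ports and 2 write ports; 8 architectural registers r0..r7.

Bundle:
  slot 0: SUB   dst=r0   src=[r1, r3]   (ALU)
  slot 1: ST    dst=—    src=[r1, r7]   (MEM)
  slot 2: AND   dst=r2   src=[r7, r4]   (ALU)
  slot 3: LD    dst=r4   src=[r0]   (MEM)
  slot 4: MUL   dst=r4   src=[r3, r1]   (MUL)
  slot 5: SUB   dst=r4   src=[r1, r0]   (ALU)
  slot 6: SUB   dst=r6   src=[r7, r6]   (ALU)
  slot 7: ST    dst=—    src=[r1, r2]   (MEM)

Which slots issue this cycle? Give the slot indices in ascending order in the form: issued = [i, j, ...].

issued = [0, 1, 2]

(0) want 1×ALU +2rd +1wr — yes → AL2|MU2|ME1|BR1|rd6|wr1
(1) want 1×MEM +2rd +0wr — yes → AL2|MU2|ME0|BR1|rd4|wr1
(2) want 1×ALU +2rd +1wr — yes → AL1|MU2|ME0|BR1|rd2|wr0
(3) want 1×MEM +1rd +1wr — FU → AL1|MU2|ME0|BR1|rd2|wr0
(4) want 1×MUL +2rd +1wr — WR_PORT → AL1|MU2|ME0|BR1|rd2|wr0
(5) want 1×ALU +2rd +1wr — WR_PORT → AL1|MU2|ME0|BR1|rd2|wr0
(6) want 1×ALU +2rd +1wr — WR_PORT → AL1|MU2|ME0|BR1|rd2|wr0
(7) want 1×MEM +2rd +0wr — FU → AL1|MU2|ME0|BR1|rd2|wr0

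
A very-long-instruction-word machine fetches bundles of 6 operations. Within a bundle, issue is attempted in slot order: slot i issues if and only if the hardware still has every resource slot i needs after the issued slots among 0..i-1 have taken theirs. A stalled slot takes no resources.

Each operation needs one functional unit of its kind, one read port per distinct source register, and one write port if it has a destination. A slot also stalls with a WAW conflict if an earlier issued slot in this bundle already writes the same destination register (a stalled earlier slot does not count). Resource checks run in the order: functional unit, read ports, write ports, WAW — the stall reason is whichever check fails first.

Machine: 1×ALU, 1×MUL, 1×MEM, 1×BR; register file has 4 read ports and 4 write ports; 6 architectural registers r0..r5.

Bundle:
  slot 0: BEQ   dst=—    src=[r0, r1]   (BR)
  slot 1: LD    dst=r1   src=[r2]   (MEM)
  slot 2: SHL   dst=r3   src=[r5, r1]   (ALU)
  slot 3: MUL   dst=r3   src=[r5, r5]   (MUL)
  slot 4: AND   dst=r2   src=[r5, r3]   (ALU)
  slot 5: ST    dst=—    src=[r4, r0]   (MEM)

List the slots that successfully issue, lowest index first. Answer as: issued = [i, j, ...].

slot 0 (BR): ISSUE — free A1,Mu1,Ld1,B0 rp2 wp4
slot 1 (MEM): ISSUE — free A1,Mu1,Ld0,B0 rp1 wp3
slot 2 (ALU): stall RD_PORT — free A1,Mu1,Ld0,B0 rp1 wp3
slot 3 (MUL): ISSUE — free A1,Mu0,Ld0,B0 rp0 wp2
slot 4 (ALU): stall RD_PORT — free A1,Mu0,Ld0,B0 rp0 wp2
slot 5 (MEM): stall FU — free A1,Mu0,Ld0,B0 rp0 wp2

issued = [0, 1, 3]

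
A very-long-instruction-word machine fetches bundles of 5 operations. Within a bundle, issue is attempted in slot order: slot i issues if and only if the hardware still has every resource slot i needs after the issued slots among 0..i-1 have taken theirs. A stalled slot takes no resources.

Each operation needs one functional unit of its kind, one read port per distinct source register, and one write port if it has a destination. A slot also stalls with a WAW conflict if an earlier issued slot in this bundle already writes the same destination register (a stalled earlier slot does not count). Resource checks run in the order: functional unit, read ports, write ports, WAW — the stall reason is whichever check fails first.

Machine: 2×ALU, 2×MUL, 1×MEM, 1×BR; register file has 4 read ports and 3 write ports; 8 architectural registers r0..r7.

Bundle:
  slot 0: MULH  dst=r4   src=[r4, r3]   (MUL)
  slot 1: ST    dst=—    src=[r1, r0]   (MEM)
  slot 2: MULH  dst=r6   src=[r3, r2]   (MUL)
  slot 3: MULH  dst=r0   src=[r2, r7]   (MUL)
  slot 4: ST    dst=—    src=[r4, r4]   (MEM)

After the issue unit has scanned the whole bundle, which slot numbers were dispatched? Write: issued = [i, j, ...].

issued = [0, 1]

#0 MUL src=r4,r3 dispatched  <A:2 Mu:1 Ld:1 B:1 rd:2 wr:2>
#1 MEM src=r1,r0 dispatched  <A:2 Mu:1 Ld:0 B:1 rd:0 wr:2>
#2 MUL src=r3,r2 held:RD_PORT  <A:2 Mu:1 Ld:0 B:1 rd:0 wr:2>
#3 MUL src=r2,r7 held:RD_PORT  <A:2 Mu:1 Ld:0 B:1 rd:0 wr:2>
#4 MEM src=r4,r4 held:FU  <A:2 Mu:1 Ld:0 B:1 rd:0 wr:2>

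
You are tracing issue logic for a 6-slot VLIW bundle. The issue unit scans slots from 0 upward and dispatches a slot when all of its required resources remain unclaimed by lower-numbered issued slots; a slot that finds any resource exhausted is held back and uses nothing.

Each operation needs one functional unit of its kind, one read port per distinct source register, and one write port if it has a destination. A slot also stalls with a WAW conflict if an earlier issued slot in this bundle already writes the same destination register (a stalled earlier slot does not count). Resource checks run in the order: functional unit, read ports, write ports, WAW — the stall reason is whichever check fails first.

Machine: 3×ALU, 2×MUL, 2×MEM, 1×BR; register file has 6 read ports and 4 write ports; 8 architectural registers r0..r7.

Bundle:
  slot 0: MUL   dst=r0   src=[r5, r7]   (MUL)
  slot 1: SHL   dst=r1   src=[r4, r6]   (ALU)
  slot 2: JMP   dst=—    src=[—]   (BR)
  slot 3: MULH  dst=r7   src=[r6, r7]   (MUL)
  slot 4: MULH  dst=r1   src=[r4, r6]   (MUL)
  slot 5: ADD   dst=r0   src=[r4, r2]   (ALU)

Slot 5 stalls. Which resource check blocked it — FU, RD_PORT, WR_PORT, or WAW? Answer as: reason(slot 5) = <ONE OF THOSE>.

reason(slot 5) = RD_PORT

#0 MUL src=r5,r7 dispatched  <A:3 Mu:1 Ld:2 B:1 rd:4 wr:3>
#1 ALU src=r4,r6 dispatched  <A:2 Mu:1 Ld:2 B:1 rd:2 wr:2>
#2 BR src=- dispatched  <A:2 Mu:1 Ld:2 B:0 rd:2 wr:2>
#3 MUL src=r6,r7 dispatched  <A:2 Mu:0 Ld:2 B:0 rd:0 wr:1>
#4 MUL src=r4,r6 held:FU  <A:2 Mu:0 Ld:2 B:0 rd:0 wr:1>
#5 ALU src=r4,r2 held:RD_PORT  <A:2 Mu:0 Ld:2 B:0 rd:0 wr:1>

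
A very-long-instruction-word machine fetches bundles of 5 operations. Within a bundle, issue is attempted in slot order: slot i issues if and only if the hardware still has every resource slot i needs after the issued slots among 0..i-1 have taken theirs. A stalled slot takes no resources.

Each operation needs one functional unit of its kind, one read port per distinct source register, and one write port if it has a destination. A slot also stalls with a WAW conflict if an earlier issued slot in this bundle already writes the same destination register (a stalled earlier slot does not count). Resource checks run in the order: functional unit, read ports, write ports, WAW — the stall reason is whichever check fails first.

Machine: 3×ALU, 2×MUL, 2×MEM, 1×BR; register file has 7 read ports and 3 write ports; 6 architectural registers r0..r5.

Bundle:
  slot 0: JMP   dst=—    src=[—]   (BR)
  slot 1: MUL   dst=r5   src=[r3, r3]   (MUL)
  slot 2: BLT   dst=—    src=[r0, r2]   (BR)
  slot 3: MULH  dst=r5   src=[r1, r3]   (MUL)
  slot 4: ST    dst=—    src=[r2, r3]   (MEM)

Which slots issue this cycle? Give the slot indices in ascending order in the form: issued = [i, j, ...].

(0) want 1×BR +0rd +0wr — yes → AL3|MU2|ME2|BR0|rd7|wr3
(1) want 1×MUL +1rd +1wr — yes → AL3|MU1|ME2|BR0|rd6|wr2
(2) want 1×BR +2rd +0wr — FU → AL3|MU1|ME2|BR0|rd6|wr2
(3) want 1×MUL +2rd +1wr — WAW → AL3|MU1|ME2|BR0|rd6|wr2
(4) want 1×MEM +2rd +0wr — yes → AL3|MU1|ME1|BR0|rd4|wr2

issued = [0, 1, 4]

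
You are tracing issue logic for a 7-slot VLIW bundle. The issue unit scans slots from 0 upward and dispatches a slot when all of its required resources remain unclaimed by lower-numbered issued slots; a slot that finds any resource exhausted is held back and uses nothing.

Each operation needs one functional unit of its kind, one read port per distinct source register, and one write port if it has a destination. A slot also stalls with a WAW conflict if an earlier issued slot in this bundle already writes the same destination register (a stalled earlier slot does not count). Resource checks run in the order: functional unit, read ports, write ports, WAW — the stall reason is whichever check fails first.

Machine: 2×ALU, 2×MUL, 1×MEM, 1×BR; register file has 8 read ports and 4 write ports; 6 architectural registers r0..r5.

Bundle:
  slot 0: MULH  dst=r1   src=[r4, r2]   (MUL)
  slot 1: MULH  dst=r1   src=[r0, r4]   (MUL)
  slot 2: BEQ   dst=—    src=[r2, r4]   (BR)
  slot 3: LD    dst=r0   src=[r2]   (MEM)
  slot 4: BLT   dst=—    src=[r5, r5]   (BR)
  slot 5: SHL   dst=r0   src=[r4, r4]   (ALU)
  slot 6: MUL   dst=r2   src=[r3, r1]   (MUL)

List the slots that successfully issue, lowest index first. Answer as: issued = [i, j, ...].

slot 0 (MUL): ISSUE — free A2,Mu1,Ld1,B1 rp6 wp3
slot 1 (MUL): stall WAW — free A2,Mu1,Ld1,B1 rp6 wp3
slot 2 (BR): ISSUE — free A2,Mu1,Ld1,B0 rp4 wp3
slot 3 (MEM): ISSUE — free A2,Mu1,Ld0,B0 rp3 wp2
slot 4 (BR): stall FU — free A2,Mu1,Ld0,B0 rp3 wp2
slot 5 (ALU): stall WAW — free A2,Mu1,Ld0,B0 rp3 wp2
slot 6 (MUL): ISSUE — free A2,Mu0,Ld0,B0 rp1 wp1

issued = [0, 2, 3, 6]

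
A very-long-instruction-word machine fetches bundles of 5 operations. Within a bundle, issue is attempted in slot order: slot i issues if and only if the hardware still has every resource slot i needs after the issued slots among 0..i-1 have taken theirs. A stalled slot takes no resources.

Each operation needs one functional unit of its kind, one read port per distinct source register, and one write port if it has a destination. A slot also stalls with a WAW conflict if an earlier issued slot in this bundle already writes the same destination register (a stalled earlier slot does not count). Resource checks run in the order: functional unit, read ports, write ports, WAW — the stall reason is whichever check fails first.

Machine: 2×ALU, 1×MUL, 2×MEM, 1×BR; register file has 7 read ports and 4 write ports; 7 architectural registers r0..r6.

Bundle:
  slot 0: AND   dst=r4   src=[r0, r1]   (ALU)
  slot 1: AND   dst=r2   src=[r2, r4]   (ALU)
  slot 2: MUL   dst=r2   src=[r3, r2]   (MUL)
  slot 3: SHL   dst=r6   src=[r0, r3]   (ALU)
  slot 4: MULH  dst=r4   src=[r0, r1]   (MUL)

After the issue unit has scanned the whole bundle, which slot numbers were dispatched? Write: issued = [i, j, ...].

issued = [0, 1]

(0) want 1×ALU +2rd +1wr — yes → AL1|MU1|ME2|BR1|rd5|wr3
(1) want 1×ALU +2rd +1wr — yes → AL0|MU1|ME2|BR1|rd3|wr2
(2) want 1×MUL +2rd +1wr — WAW → AL0|MU1|ME2|BR1|rd3|wr2
(3) want 1×ALU +2rd +1wr — FU → AL0|MU1|ME2|BR1|rd3|wr2
(4) want 1×MUL +2rd +1wr — WAW → AL0|MU1|ME2|BR1|rd3|wr2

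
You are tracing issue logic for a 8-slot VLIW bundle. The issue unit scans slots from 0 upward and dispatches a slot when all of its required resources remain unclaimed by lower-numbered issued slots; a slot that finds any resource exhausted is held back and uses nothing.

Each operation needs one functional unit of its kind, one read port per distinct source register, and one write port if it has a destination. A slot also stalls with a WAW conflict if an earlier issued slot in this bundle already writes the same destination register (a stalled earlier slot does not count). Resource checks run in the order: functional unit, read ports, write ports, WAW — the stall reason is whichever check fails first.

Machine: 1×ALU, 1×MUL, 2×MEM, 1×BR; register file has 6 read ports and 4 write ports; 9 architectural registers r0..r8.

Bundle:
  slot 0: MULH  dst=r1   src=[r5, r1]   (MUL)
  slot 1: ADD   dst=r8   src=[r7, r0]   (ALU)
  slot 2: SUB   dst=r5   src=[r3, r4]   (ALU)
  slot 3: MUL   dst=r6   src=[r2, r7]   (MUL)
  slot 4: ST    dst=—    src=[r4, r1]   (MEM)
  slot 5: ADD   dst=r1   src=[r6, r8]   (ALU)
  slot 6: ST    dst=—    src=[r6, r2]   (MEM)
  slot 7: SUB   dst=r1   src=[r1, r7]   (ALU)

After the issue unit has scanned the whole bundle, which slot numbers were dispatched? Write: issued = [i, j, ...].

(0) want 1×MUL +2rd +1wr — yes → AL1|MU0|ME2|BR1|rd4|wr3
(1) want 1×ALU +2rd +1wr — yes → AL0|MU0|ME2|BR1|rd2|wr2
(2) want 1×ALU +2rd +1wr — FU → AL0|MU0|ME2|BR1|rd2|wr2
(3) want 1×MUL +2rd +1wr — FU → AL0|MU0|ME2|BR1|rd2|wr2
(4) want 1×MEM +2rd +0wr — yes → AL0|MU0|ME1|BR1|rd0|wr2
(5) want 1×ALU +2rd +1wr — FU → AL0|MU0|ME1|BR1|rd0|wr2
(6) want 1×MEM +2rd +0wr — RD_PORT → AL0|MU0|ME1|BR1|rd0|wr2
(7) want 1×ALU +2rd +1wr — FU → AL0|MU0|ME1|BR1|rd0|wr2

issued = [0, 1, 4]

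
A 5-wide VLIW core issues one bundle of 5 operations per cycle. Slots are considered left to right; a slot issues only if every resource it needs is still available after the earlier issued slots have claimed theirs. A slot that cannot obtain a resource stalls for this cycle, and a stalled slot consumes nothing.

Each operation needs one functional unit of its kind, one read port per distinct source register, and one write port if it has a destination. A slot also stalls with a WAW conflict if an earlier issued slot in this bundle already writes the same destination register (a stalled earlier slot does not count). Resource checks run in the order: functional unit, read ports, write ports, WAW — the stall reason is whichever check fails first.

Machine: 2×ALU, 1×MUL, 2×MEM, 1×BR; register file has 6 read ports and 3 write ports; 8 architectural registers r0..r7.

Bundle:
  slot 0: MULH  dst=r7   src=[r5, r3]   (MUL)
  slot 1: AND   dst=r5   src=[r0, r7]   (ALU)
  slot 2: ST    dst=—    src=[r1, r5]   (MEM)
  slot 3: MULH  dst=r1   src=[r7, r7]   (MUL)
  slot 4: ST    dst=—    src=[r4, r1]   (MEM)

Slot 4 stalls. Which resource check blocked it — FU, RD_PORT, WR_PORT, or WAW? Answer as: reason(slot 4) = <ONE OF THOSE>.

[0] MUL needs rd=2 wr=1: ok; after: ALU=2 MUL=0 MEM=2 BR=1, R=4, W=2
[1] ALU needs rd=2 wr=1: ok; after: ALU=1 MUL=0 MEM=2 BR=1, R=2, W=1
[2] MEM needs rd=2 wr=0: ok; after: ALU=1 MUL=0 MEM=1 BR=1, R=0, W=1
[3] MUL needs rd=1 wr=1: FU; after: ALU=1 MUL=0 MEM=1 BR=1, R=0, W=1
[4] MEM needs rd=2 wr=0: RD_PORT; after: ALU=1 MUL=0 MEM=1 BR=1, R=0, W=1

reason(slot 4) = RD_PORT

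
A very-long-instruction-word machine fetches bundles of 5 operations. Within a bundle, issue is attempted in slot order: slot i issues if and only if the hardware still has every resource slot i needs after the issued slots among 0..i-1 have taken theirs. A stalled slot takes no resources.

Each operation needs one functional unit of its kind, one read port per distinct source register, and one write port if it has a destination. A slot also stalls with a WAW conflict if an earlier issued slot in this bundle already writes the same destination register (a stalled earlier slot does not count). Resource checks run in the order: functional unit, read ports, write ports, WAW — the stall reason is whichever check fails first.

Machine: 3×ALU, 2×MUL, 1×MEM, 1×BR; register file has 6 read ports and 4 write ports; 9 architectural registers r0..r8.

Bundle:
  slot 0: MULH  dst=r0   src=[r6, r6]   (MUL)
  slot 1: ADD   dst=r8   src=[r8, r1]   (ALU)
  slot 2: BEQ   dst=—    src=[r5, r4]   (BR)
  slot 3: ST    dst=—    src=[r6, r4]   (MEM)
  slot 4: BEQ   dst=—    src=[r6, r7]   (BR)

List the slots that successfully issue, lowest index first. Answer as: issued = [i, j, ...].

issued = [0, 1, 2]

  0. MUL→r0 ⇒ go  {3A/1Mu/1Ld/1B | 5r 3w}
  1. ALU→r8 ⇒ go  {2A/1Mu/1Ld/1B | 3r 2w}
  2. BR ⇒ go  {2A/1Mu/1Ld/0B | 1r 2w}
  3. MEM ⇒ no(RD_PORT)  {2A/1Mu/1Ld/0B | 1r 2w}
  4. BR ⇒ no(FU)  {2A/1Mu/1Ld/0B | 1r 2w}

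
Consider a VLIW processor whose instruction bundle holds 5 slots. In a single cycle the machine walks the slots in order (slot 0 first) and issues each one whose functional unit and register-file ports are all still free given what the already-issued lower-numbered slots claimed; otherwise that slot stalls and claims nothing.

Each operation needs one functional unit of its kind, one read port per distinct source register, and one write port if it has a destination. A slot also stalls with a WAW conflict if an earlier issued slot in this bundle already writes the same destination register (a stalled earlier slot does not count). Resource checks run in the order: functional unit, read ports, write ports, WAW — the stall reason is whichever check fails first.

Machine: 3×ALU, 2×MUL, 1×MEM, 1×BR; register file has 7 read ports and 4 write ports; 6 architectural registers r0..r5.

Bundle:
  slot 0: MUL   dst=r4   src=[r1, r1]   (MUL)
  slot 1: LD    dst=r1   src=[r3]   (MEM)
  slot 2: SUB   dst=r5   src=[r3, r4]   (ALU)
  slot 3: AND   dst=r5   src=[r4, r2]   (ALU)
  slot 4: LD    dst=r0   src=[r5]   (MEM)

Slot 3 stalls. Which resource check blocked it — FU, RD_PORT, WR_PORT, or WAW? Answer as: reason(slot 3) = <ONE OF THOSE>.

(0) want 1×MUL +1rd +1wr — yes → AL3|MU1|ME1|BR1|rd6|wr3
(1) want 1×MEM +1rd +1wr — yes → AL3|MU1|ME0|BR1|rd5|wr2
(2) want 1×ALU +2rd +1wr — yes → AL2|MU1|ME0|BR1|rd3|wr1
(3) want 1×ALU +2rd +1wr — WAW → AL2|MU1|ME0|BR1|rd3|wr1
(4) want 1×MEM +1rd +1wr — FU → AL2|MU1|ME0|BR1|rd3|wr1

reason(slot 3) = WAW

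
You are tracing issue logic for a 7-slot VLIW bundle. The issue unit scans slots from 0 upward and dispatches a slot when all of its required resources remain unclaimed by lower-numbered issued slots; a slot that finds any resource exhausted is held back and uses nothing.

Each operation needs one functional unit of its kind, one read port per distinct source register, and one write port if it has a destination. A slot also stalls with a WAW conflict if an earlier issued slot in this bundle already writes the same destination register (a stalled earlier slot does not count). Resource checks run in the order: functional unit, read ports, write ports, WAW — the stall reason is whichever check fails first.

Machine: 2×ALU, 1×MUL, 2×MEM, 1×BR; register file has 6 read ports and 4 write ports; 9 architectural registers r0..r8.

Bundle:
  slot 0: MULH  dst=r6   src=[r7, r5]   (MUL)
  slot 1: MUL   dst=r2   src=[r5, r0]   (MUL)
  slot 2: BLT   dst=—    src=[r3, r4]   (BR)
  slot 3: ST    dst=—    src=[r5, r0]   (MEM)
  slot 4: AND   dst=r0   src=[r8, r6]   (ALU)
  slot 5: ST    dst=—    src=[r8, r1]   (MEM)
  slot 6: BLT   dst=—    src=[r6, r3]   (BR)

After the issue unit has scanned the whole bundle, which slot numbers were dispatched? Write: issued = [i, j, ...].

issued = [0, 2, 3]

(0) want 1×MUL +2rd +1wr — yes → AL2|MU0|ME2|BR1|rd4|wr3
(1) want 1×MUL +2rd +1wr — FU → AL2|MU0|ME2|BR1|rd4|wr3
(2) want 1×BR +2rd +0wr — yes → AL2|MU0|ME2|BR0|rd2|wr3
(3) want 1×MEM +2rd +0wr — yes → AL2|MU0|ME1|BR0|rd0|wr3
(4) want 1×ALU +2rd +1wr — RD_PORT → AL2|MU0|ME1|BR0|rd0|wr3
(5) want 1×MEM +2rd +0wr — RD_PORT → AL2|MU0|ME1|BR0|rd0|wr3
(6) want 1×BR +2rd +0wr — FU → AL2|MU0|ME1|BR0|rd0|wr3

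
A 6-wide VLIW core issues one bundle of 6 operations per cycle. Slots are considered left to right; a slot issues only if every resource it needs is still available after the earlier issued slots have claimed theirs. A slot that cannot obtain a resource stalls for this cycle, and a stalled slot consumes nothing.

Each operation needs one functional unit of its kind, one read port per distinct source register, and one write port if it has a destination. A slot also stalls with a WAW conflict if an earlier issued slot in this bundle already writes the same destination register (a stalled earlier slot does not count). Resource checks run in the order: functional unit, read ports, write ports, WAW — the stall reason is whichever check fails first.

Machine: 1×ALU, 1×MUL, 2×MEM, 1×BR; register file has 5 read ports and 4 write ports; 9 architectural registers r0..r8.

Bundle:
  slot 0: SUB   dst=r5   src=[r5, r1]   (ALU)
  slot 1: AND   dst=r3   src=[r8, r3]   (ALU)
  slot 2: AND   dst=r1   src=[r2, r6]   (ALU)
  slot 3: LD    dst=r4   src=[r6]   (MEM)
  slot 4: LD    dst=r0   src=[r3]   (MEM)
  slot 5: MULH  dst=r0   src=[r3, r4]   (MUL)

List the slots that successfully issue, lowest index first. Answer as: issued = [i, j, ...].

issued = [0, 3, 4]

(0) want 1×ALU +2rd +1wr — yes → AL0|MU1|ME2|BR1|rd3|wr3
(1) want 1×ALU +2rd +1wr — FU → AL0|MU1|ME2|BR1|rd3|wr3
(2) want 1×ALU +2rd +1wr — FU → AL0|MU1|ME2|BR1|rd3|wr3
(3) want 1×MEM +1rd +1wr — yes → AL0|MU1|ME1|BR1|rd2|wr2
(4) want 1×MEM +1rd +1wr — yes → AL0|MU1|ME0|BR1|rd1|wr1
(5) want 1×MUL +2rd +1wr — RD_PORT → AL0|MU1|ME0|BR1|rd1|wr1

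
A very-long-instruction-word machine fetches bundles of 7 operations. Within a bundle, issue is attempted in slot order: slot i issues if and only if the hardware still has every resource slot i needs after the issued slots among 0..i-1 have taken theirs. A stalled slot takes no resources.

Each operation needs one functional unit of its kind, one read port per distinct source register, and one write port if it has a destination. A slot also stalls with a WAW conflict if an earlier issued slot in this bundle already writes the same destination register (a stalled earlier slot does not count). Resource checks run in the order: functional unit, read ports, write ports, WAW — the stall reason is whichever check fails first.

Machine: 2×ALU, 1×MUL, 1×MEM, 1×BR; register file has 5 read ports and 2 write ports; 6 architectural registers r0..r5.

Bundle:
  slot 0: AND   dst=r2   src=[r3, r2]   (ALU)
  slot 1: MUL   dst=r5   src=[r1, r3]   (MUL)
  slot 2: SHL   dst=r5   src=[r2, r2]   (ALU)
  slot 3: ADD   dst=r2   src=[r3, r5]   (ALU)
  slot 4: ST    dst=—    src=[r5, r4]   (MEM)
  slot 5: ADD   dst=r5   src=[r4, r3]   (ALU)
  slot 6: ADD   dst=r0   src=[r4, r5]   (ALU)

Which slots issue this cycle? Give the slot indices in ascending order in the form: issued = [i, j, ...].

issued = [0, 1]

(0) want 1×ALU +2rd +1wr — yes → AL1|MU1|ME1|BR1|rd3|wr1
(1) want 1×MUL +2rd +1wr — yes → AL1|MU0|ME1|BR1|rd1|wr0
(2) want 1×ALU +1rd +1wr — WR_PORT → AL1|MU0|ME1|BR1|rd1|wr0
(3) want 1×ALU +2rd +1wr — RD_PORT → AL1|MU0|ME1|BR1|rd1|wr0
(4) want 1×MEM +2rd +0wr — RD_PORT → AL1|MU0|ME1|BR1|rd1|wr0
(5) want 1×ALU +2rd +1wr — RD_PORT → AL1|MU0|ME1|BR1|rd1|wr0
(6) want 1×ALU +2rd +1wr — RD_PORT → AL1|MU0|ME1|BR1|rd1|wr0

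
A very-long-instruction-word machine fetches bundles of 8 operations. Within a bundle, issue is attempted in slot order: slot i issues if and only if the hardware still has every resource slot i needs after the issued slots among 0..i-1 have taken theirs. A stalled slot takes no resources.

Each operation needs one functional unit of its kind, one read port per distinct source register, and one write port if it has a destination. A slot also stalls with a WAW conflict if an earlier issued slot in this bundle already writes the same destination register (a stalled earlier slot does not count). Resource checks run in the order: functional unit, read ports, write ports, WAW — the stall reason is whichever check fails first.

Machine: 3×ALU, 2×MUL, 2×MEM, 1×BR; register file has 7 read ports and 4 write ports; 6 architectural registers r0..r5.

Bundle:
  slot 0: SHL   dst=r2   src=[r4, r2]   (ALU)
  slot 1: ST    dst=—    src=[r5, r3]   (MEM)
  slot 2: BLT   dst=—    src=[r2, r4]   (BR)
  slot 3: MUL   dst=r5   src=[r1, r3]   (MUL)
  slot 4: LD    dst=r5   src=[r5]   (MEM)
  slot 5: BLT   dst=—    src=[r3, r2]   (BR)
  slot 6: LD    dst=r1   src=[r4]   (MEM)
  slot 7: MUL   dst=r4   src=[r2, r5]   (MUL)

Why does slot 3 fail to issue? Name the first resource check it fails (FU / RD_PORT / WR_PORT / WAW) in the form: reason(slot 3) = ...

  0. ALU→r2 ⇒ go  {2A/2Mu/2Ld/1B | 5r 3w}
  1. MEM ⇒ go  {2A/2Mu/1Ld/1B | 3r 3w}
  2. BR ⇒ go  {2A/2Mu/1Ld/0B | 1r 3w}
  3. MUL→r5 ⇒ no(RD_PORT)  {2A/2Mu/1Ld/0B | 1r 3w}
  4. MEM→r5 ⇒ go  {2A/2Mu/0Ld/0B | 0r 2w}
  5. BR ⇒ no(FU)  {2A/2Mu/0Ld/0B | 0r 2w}
  6. MEM→r1 ⇒ no(FU)  {2A/2Mu/0Ld/0B | 0r 2w}
  7. MUL→r4 ⇒ no(RD_PORT)  {2A/2Mu/0Ld/0B | 0r 2w}

reason(slot 3) = RD_PORT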